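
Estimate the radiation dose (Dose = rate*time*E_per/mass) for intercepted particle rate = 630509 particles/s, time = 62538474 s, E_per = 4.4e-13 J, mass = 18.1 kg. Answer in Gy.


Total energy deposited = rate * time * E_per
  = 630509 * 62538474 * 4.4e-13 = 17.3497 J
Dose = E_total / mass = 17.3497 / 18.1
Dose = 0.9585454 Gy

0.9585 Gy


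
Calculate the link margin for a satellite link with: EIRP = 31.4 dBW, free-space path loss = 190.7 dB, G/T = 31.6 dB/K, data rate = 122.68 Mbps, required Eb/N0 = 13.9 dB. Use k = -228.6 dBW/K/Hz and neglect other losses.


C/N0 = EIRP - FSPL + G/T - k = 31.4 - 190.7 + 31.6 - (-228.6)
C/N0 = 100.9000 dB-Hz
R_b = 122.68 Mbps = 1.2268e+08 bps -> 10*log10(R_b) = 80.8877 dB-Hz
Eb/N0 = C/N0 - 10*log10(R_b) = 100.9000 - 80.8877 = 20.0123 dB
Margin = Eb/N0 - Eb/N0_req = 20.0123 - 13.9 = 6.1123 dB (link closes)

6.1123 dB


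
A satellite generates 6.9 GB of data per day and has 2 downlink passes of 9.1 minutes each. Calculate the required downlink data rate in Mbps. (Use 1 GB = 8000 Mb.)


total contact time = 2 * 9.1 * 60 = 1092.0000 s
data = 6.9 GB = 55200.0000 Mb
rate = 55200.0000 / 1092.0000 = 50.5495 Mbps

50.5495 Mbps


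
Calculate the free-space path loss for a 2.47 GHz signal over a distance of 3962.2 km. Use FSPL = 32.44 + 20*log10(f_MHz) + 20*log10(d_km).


f = 2.47 GHz = 2470.0000 MHz
d = 3962.2 km
FSPL = 32.44 + 20*log10(2470.0000) + 20*log10(3962.2)
FSPL = 32.44 + 67.8539 + 71.9587
FSPL = 172.2527 dB

172.2527 dB


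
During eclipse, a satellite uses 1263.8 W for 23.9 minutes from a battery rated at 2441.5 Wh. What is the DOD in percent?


E_used = P * t / 60 = 1263.8 * 23.9 / 60 = 503.4137 Wh
DOD = E_used / E_total * 100 = 503.4137 / 2441.5 * 100
DOD = 20.6190 %

20.6190 %


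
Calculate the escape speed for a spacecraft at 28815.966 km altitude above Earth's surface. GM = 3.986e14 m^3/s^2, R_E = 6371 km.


r = 6371.0 + 28815.966 = 35186.9660 km = 3.5186966e+07 m
v_esc = sqrt(2*mu/r) = sqrt(2*3.986e14 / 3.5186966e+07)
v_esc = 4759.8442 m/s = 4.7598 km/s

4.7598 km/s


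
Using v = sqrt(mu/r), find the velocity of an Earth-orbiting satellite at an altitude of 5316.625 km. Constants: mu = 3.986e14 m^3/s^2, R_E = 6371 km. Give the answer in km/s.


r = R_E + alt = 6371.0 + 5316.625 = 11687.6250 km = 1.1687625e+07 m
v = sqrt(mu/r) = sqrt(3.986e14 / 1.1687625e+07) = 5839.9014 m/s = 5.8399 km/s

5.8399 km/s


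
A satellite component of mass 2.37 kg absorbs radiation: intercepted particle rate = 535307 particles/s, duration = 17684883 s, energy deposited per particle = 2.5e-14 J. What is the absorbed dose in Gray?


Total energy deposited = rate * time * E_per
  = 535307 * 17684883 * 2.5e-14 = 0.236671 J
Dose = E_total / mass = 0.236671 / 2.37
Dose = 0.0998612 Gy

0.0999 Gy


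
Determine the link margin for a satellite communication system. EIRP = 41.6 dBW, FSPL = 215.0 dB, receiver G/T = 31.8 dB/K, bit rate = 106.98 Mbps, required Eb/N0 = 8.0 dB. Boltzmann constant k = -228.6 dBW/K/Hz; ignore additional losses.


C/N0 = EIRP - FSPL + G/T - k = 41.6 - 215.0 + 31.8 - (-228.6)
C/N0 = 87.0000 dB-Hz
R_b = 106.98 Mbps = 1.0698e+08 bps -> 10*log10(R_b) = 80.2930 dB-Hz
Eb/N0 = C/N0 - 10*log10(R_b) = 87.0000 - 80.2930 = 6.7070 dB
Margin = Eb/N0 - Eb/N0_req = 6.7070 - 8.0 = -1.2930 dB (negative margin: link does not close)

-1.2930 dB


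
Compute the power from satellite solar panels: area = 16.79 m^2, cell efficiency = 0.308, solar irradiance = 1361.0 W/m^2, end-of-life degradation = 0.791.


P = area * eta * S * degradation
P = 16.79 * 0.308 * 1361.0 * 0.791
P = 5567.1897 W

5567.1897 W


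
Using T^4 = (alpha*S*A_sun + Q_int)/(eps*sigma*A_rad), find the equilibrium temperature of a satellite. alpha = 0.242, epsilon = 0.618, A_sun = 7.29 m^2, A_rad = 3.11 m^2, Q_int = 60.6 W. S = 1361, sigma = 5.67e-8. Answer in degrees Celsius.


Numerator = alpha*S*A_sun + Q_int = 0.242*1361*7.29 + 60.6 = 2461.6490 W
Denominator = eps*sigma*A_rad = 0.618*5.67e-8*3.11 = 1.0897627e-07 W/K^4
T^4 = 2.2588854e+10 K^4
T = 387.6801 K = 114.5301 C

114.5301 degrees Celsius


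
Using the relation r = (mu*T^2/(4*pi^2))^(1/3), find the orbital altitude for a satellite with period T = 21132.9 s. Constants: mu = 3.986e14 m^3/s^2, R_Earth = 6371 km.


T = 21132.9 s
r = (mu*T^2/(4*pi^2))^(1/3) = (3.986e14 * 21132.9^2 / (4*pi^2))^(1/3)
r = 1.6520832e+07 m = 16520.8321 km
alt = r - R_E = 16520.8321 - 6371 = 10149.8321 km

10149.8321 km


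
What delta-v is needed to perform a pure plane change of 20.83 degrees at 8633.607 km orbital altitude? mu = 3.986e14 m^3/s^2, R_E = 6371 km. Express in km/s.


r = 15004.6070 km = 1.5004607e+07 m
V = sqrt(mu/r) = 5154.1415 m/s
di = 20.83 deg = 0.3635521 rad
dV = 2*V*sin(di/2) = 2*5154.1415*sin(0.181776)
dV = 1863.4967 m/s = 1.8635 km/s

1.8635 km/s


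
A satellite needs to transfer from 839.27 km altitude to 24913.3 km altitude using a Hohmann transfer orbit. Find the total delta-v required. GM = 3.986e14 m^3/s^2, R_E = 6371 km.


r1 = 7210.2700 km = 7.21027e+06 m
r2 = 31284.3000 km = 3.12843e+07 m
dv1 = sqrt(mu/r1)*(sqrt(2*r2/(r1+r2)) - 1) = 2043.9891 m/s
dv2 = sqrt(mu/r2)*(1 - sqrt(2*r1/(r1+r2))) = 1384.7605 m/s
total dv = |dv1| + |dv2| = 2043.9891 + 1384.7605 = 3428.7496 m/s = 3.4287 km/s

3.4287 km/s


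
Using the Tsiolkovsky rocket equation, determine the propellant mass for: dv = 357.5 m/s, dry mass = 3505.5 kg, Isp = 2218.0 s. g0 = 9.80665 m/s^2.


ve = Isp * g0 = 2218.0 * 9.80665 = 21751.149700 m/s
mass ratio = exp(dv/ve) = exp(357.5/21751.149700) = 1.01657173
m_prop = m_dry * (mr - 1) = 3505.5 * (1.01657173 - 1)
m_prop = 58.0922 kg

58.0922 kg


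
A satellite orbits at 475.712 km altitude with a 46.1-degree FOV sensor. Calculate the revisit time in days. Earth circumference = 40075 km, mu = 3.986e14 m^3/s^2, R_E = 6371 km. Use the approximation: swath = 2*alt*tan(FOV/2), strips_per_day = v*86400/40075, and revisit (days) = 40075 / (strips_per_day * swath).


swath = 2*475.712*tan(0.4022984) = 404.8358 km
v = sqrt(mu/r) = 7630.0541 m/s = 7.6301 km/s
strips/day = v*86400/40075 = 7.6301*86400/40075 = 16.4501
coverage/day = strips * swath = 16.4501 * 404.8358 = 6659.5778 km
revisit = 40075 / 6659.5778 = 6.0176 days

6.0176 days


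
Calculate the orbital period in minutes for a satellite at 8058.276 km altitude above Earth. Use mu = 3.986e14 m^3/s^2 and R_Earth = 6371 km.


r = 14429.2760 km = 1.4429276e+07 m
T = 2*pi*sqrt(r^3/mu) = 2*pi*sqrt(3.0042331e+21 / 3.986e14)
T = 17249.5604 s = 287.4927 min

287.4927 minutes


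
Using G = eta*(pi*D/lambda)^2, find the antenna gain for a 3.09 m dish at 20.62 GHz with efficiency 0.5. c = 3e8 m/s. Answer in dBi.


lambda = c/f = 3e8 / 2.062e+10 = 0.01454898 m
G = eta*(pi*D/lambda)^2 = 0.5*(pi*3.09/0.01454898)^2
G = 222598.1348 (linear)
G = 10*log10(222598.1348) = 53.4752 dBi

53.4752 dBi


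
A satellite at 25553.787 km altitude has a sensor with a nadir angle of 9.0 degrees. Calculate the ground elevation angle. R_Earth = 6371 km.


r = R_E + alt = 31924.7870 km
Law of sines in the satellite / Earth-center / ground-point triangle:
  sin(nadir)/R_E = sin(90 + el)/r  =>  cos(el) = (r/R_E)*sin(nadir)
cos(el) = (31924.7870 / 6371.0000) * sin(9.0 deg) = 0.7838859
el = arccos(0.7838859) = 38.3822 deg
(Earth-central angle = 90 - nadir - el = 42.6178 deg)

38.3822 degrees


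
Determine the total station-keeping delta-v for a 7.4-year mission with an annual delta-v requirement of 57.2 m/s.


dV = rate * years = 57.2 * 7.4
dV = 423.2800 m/s

423.2800 m/s


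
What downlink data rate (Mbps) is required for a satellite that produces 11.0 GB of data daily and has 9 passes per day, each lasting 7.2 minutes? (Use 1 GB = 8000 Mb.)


total contact time = 9 * 7.2 * 60 = 3888.0000 s
data = 11.0 GB = 88000.0000 Mb
rate = 88000.0000 / 3888.0000 = 22.6337 Mbps

22.6337 Mbps


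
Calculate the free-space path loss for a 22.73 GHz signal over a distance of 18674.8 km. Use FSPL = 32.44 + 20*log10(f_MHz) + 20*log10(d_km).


f = 22.73 GHz = 22730.0000 MHz
d = 18674.8 km
FSPL = 32.44 + 20*log10(22730.0000) + 20*log10(18674.8)
FSPL = 32.44 + 87.1320 + 85.4251
FSPL = 204.9971 dB

204.9971 dB


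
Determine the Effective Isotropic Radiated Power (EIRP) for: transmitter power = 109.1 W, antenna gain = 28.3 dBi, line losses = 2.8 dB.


Pt = 109.1 W = 20.3782 dBW
EIRP = Pt_dBW + Gt - losses = 20.3782 + 28.3 - 2.8 = 45.8782 dBW

45.8782 dBW


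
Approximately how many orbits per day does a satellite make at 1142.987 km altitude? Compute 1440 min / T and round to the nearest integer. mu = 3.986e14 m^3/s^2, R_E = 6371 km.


r = 7.513987e+06 m
T = 2*pi*sqrt(r^3/mu) = 6482.1172 s = 108.0353 min
revs/day = 1440 / 108.0353 = 13.3290
Rounded: 13 revolutions per day

13 revolutions per day


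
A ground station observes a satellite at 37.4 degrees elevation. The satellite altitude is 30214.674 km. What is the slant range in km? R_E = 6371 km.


h = 30214.674 km, el = 37.4 deg
d = -R_E*sin(el) + sqrt((R_E*sin(el))^2 + 2*R_E*h + h^2)
d = -6371.0000*sin(0.6527531) + sqrt((6371.0000*0.6073758)^2 + 2*6371.0000*30214.674 + 30214.674^2)
d = 32364.3103 km

32364.3103 km


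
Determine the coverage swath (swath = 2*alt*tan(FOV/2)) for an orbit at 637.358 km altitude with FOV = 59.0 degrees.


FOV = 59.0 deg = 1.0297 rad
swath = 2 * alt * tan(FOV/2) = 2 * 637.358 * tan(0.5148721)
swath = 2 * 637.358 * 0.5657728
swath = 721.1996 km

721.1996 km


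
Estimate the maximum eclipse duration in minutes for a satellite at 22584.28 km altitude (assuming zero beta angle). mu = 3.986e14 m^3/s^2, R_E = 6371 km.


r = 28955.2800 km
T = 817.2438 min
Eclipse fraction = arcsin(R_E/r)/pi = arcsin(6371.0000/28955.2800)/pi
= arcsin(0.220029)/pi = 0.07061519
Eclipse duration = 0.07061519 * 817.2438 = 57.7098 min

57.7098 minutes


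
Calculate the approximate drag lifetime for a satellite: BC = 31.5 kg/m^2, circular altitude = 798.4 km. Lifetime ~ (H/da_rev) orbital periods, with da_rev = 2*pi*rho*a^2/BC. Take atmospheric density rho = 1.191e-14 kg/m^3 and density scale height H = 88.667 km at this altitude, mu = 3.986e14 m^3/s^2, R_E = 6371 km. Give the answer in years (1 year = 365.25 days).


a = R_E + alt = 7169.4000 km = 7.1694e+06 m
da_rev = 2*pi*rho*a^2/BC = 2*pi*1.191e-14*(7.1694e+06)^2/31.5 = 0.122108726 m per revolution
N = H/da_rev = 88667.0000 m / 0.122108726 m = 726131.5642 revolutions
P = 2*pi*sqrt(a^3/mu) = 6041.3701 s
lifetime = N*P = 726131.5642 * 6041.3701 = 4.3868295e+09 s = 50773.4894 days
years = 50773.4894 / 365.25 = 139.0102 years

139.0102 years


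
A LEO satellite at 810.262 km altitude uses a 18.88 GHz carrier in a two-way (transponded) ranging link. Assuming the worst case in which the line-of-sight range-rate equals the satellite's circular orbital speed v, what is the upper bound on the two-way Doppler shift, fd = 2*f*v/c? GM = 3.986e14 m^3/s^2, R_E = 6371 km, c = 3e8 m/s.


r = 7.181262e+06 m
v = sqrt(mu/r) = 7450.2057 m/s (worst-case radial velocity)
f = 18.88 GHz = 1.888e+10 Hz
fd = 2*f*v/c = 2*1.888e+10*7450.2057/3.0e+08
fd = 937732.5521 Hz

937732.5521 Hz


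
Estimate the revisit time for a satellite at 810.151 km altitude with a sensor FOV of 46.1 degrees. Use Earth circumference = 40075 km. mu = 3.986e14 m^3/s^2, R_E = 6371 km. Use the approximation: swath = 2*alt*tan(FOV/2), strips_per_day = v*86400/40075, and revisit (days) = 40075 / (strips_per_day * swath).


swath = 2*810.151*tan(0.4022984) = 689.4468 km
v = sqrt(mu/r) = 7450.2632 m/s = 7.4503 km/s
strips/day = v*86400/40075 = 7.4503*86400/40075 = 16.0625
coverage/day = strips * swath = 16.0625 * 689.4468 = 11074.2052 km
revisit = 40075 / 11074.2052 = 3.6188 days

3.6188 days


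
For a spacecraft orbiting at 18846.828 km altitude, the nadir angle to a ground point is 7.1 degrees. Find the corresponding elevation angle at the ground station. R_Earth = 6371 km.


r = R_E + alt = 25217.8280 km
Law of sines in the satellite / Earth-center / ground-point triangle:
  sin(nadir)/R_E = sin(90 + el)/r  =>  cos(el) = (r/R_E)*sin(nadir)
cos(el) = (25217.8280 / 6371.0000) * sin(7.1 deg) = 0.489242
el = arccos(0.489242) = 60.7092 deg
(Earth-central angle = 90 - nadir - el = 22.1908 deg)

60.7092 degrees


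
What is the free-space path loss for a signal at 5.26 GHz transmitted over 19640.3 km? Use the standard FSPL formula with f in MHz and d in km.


f = 5.26 GHz = 5260.0000 MHz
d = 19640.3 km
FSPL = 32.44 + 20*log10(5260.0000) + 20*log10(19640.3)
FSPL = 32.44 + 74.4197 + 85.8630
FSPL = 192.7227 dB

192.7227 dB


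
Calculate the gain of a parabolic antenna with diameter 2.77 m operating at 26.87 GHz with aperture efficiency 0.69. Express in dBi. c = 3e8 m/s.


lambda = c/f = 3e8 / 2.687e+10 = 0.01116487 m
G = eta*(pi*D/lambda)^2 = 0.69*(pi*2.77/0.01116487)^2
G = 419180.6219 (linear)
G = 10*log10(419180.6219) = 56.2240 dBi

56.2240 dBi


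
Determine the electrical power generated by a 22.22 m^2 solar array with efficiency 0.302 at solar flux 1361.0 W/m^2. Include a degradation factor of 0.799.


P = area * eta * S * degradation
P = 22.22 * 0.302 * 1361.0 * 0.799
P = 7297.1942 W

7297.1942 W


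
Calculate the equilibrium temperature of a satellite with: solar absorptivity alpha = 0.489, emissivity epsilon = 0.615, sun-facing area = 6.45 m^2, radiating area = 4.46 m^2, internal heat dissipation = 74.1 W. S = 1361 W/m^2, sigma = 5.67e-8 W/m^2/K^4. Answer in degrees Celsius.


Numerator = alpha*S*A_sun + Q_int = 0.489*1361*6.45 + 74.1 = 4366.7621 W
Denominator = eps*sigma*A_rad = 0.615*5.67e-8*4.46 = 1.5552243e-07 W/K^4
T^4 = 2.8078021e+10 K^4
T = 409.3470 K = 136.1970 C

136.1970 degrees Celsius


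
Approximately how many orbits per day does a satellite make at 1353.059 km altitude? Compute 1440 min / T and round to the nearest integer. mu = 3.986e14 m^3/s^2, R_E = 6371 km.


r = 7.724059e+06 m
T = 2*pi*sqrt(r^3/mu) = 6755.8437 s = 112.5974 min
revs/day = 1440 / 112.5974 = 12.7889
Rounded: 13 revolutions per day

13 revolutions per day


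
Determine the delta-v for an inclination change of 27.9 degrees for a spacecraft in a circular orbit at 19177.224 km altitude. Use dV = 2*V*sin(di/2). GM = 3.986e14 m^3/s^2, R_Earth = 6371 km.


r = 25548.2240 km = 2.5548224e+07 m
V = sqrt(mu/r) = 3949.9199 m/s
di = 27.9 deg = 0.4869469 rad
dV = 2*V*sin(di/2) = 2*3949.9199*sin(0.2434734)
dV = 1904.4544 m/s = 1.9045 km/s

1.9045 km/s


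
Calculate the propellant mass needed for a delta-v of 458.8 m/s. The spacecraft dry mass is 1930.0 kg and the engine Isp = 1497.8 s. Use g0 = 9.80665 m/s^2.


ve = Isp * g0 = 1497.8 * 9.80665 = 14688.400370 m/s
mass ratio = exp(dv/ve) = exp(458.8/14688.400370) = 1.03172848
m_prop = m_dry * (mr - 1) = 1930.0 * (1.03172848 - 1)
m_prop = 61.2360 kg

61.2360 kg


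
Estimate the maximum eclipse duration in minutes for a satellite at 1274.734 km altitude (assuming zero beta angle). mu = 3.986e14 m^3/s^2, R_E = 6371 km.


r = 7645.7340 km
T = 110.8891 min
Eclipse fraction = arcsin(R_E/r)/pi = arcsin(6371.0000/7645.7340)/pi
= arcsin(0.8332751)/pi = 0.313537
Eclipse duration = 0.313537 * 110.8891 = 34.7678 min

34.7678 minutes


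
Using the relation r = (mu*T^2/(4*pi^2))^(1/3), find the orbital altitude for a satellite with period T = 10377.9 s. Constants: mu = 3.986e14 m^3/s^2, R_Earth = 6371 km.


T = 10377.9 s
r = (mu*T^2/(4*pi^2))^(1/3) = (3.986e14 * 10377.9^2 / (4*pi^2))^(1/3)
r = 1.0283292e+07 m = 10283.2921 km
alt = r - R_E = 10283.2921 - 6371 = 3912.2921 km

3912.2921 km


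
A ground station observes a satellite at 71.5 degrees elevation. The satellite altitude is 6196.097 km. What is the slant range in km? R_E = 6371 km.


h = 6196.097 km, el = 71.5 deg
d = -R_E*sin(el) + sqrt((R_E*sin(el))^2 + 2*R_E*h + h^2)
d = -6371.0000*sin(1.2479) + sqrt((6371.0000*0.9483237)^2 + 2*6371.0000*6196.097 + 6196.097^2)
d = 6361.6679 km

6361.6679 km


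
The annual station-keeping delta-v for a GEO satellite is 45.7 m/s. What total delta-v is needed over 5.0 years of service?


dV = rate * years = 45.7 * 5.0
dV = 228.5000 m/s

228.5000 m/s


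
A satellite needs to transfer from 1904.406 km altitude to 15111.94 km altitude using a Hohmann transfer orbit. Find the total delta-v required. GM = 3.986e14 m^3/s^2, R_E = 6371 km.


r1 = 8275.4060 km = 8.275406e+06 m
r2 = 21482.9400 km = 2.148294e+07 m
dv1 = sqrt(mu/r1)*(sqrt(2*r2/(r1+r2)) - 1) = 1399.1036 m/s
dv2 = sqrt(mu/r2)*(1 - sqrt(2*r1/(r1+r2))) = 1095.0843 m/s
total dv = |dv1| + |dv2| = 1399.1036 + 1095.0843 = 2494.1879 m/s = 2.4942 km/s

2.4942 km/s


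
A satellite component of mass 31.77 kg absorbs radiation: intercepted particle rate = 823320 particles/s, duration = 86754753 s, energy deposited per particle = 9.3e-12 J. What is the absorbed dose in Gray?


Total energy deposited = rate * time * E_per
  = 823320 * 86754753 * 9.3e-12 = 664.2704 J
Dose = E_total / mass = 664.2704 / 31.77
Dose = 20.9087 Gy

20.9087 Gy


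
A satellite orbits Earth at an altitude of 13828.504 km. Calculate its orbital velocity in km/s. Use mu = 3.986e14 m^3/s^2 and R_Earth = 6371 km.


r = R_E + alt = 6371.0 + 13828.504 = 20199.5040 km = 2.0199504e+07 m
v = sqrt(mu/r) = sqrt(3.986e14 / 2.0199504e+07) = 4442.2019 m/s = 4.4422 km/s

4.4422 km/s


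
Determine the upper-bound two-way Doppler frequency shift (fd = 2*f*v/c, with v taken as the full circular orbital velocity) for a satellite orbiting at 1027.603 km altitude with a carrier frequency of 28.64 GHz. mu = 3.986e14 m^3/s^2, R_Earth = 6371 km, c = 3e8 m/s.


r = 7.398603e+06 m
v = sqrt(mu/r) = 7339.9616 m/s (worst-case radial velocity)
f = 28.64 GHz = 2.864e+10 Hz
fd = 2*f*v/c = 2*2.864e+10*7339.9616/3.0e+08
fd = 1.4014433e+06 Hz

1.4014e+06 Hz


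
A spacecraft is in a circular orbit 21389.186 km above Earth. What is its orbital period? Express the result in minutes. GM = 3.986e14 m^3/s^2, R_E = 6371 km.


r = 27760.1860 km = 2.7760186e+07 m
T = 2*pi*sqrt(r^3/mu) = 2*pi*sqrt(2.1392775e+22 / 3.986e14)
T = 46030.4032 s = 767.1734 min

767.1734 minutes


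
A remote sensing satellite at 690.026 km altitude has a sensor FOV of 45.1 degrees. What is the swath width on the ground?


FOV = 45.1 deg = 0.7871435 rad
swath = 2 * alt * tan(FOV/2) = 2 * 690.026 * tan(0.3935717)
swath = 2 * 690.026 * 0.4152363
swath = 573.0477 km

573.0477 km


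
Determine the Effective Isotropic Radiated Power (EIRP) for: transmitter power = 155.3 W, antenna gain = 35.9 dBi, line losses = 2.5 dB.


Pt = 155.3 W = 21.9117 dBW
EIRP = Pt_dBW + Gt - losses = 21.9117 + 35.9 - 2.5 = 55.3117 dBW

55.3117 dBW


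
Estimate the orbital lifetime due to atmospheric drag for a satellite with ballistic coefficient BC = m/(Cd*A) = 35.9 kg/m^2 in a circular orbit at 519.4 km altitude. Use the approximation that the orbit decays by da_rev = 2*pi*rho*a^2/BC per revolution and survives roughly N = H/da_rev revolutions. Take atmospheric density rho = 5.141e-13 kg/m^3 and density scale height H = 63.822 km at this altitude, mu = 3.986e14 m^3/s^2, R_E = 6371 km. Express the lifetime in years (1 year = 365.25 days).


a = R_E + alt = 6890.4000 km = 6.8904e+06 m
da_rev = 2*pi*rho*a^2/BC = 2*pi*5.141e-13*(6.8904e+06)^2/35.9 = 4.271908 m per revolution
N = H/da_rev = 63822.0000 m / 4.271908 m = 14939.9284 revolutions
P = 2*pi*sqrt(a^3/mu) = 5692.1701 s
lifetime = N*P = 14939.9284 * 5692.1701 = 8.5040615e+07 s = 984.2664 days
years = 984.2664 / 365.25 = 2.6948 years

2.6948 years


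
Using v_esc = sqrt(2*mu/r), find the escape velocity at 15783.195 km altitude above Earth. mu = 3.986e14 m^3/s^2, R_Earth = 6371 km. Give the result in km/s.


r = 6371.0 + 15783.195 = 22154.1950 km = 2.2154195e+07 m
v_esc = sqrt(2*mu/r) = sqrt(2*3.986e14 / 2.2154195e+07)
v_esc = 5998.6795 m/s = 5.9987 km/s

5.9987 km/s


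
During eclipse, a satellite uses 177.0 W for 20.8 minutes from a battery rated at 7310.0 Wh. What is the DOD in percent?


E_used = P * t / 60 = 177.0 * 20.8 / 60 = 61.3600 Wh
DOD = E_used / E_total * 100 = 61.3600 / 7310.0 * 100
DOD = 0.8393981 %

0.8394 %


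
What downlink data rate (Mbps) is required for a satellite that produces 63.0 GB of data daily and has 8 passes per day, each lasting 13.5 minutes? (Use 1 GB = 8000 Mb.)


total contact time = 8 * 13.5 * 60 = 6480.0000 s
data = 63.0 GB = 504000.0000 Mb
rate = 504000.0000 / 6480.0000 = 77.7778 Mbps

77.7778 Mbps


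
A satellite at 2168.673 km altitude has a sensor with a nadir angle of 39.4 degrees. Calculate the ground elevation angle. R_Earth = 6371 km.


r = R_E + alt = 8539.6730 km
Law of sines in the satellite / Earth-center / ground-point triangle:
  sin(nadir)/R_E = sin(90 + el)/r  =>  cos(el) = (r/R_E)*sin(nadir)
cos(el) = (8539.6730 / 6371.0000) * sin(39.4 deg) = 0.8507912
el = arccos(0.8507912) = 31.7022 deg
(Earth-central angle = 90 - nadir - el = 18.8978 deg)

31.7022 degrees


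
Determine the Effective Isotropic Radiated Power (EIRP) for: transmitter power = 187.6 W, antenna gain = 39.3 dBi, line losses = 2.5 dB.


Pt = 187.6 W = 22.7323 dBW
EIRP = Pt_dBW + Gt - losses = 22.7323 + 39.3 - 2.5 = 59.5323 dBW

59.5323 dBW


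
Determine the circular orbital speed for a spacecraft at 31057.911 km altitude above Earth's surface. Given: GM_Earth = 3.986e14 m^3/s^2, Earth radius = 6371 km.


r = R_E + alt = 6371.0 + 31057.911 = 37428.9110 km = 3.7428911e+07 m
v = sqrt(mu/r) = sqrt(3.986e14 / 3.7428911e+07) = 3263.3605 m/s = 3.2634 km/s

3.2634 km/s


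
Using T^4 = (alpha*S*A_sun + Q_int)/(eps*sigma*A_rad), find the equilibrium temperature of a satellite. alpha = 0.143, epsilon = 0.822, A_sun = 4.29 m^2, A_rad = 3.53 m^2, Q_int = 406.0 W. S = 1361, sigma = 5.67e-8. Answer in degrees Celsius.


Numerator = alpha*S*A_sun + Q_int = 0.143*1361*4.29 + 406.0 = 1240.9327 W
Denominator = eps*sigma*A_rad = 0.822*5.67e-8*3.53 = 1.6452412e-07 W/K^4
T^4 = 7.5425576e+09 K^4
T = 294.6997 K = 21.5497 C

21.5497 degrees Celsius


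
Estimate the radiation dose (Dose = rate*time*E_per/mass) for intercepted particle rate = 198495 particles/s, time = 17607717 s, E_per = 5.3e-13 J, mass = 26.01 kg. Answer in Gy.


Total energy deposited = rate * time * E_per
  = 198495 * 17607717 * 5.3e-13 = 1.8524 J
Dose = E_total / mass = 1.8524 / 26.01
Dose = 0.07121773 Gy

0.0712 Gy


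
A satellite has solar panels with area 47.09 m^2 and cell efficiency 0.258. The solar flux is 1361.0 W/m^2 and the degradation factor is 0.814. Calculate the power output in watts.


P = area * eta * S * degradation
P = 47.09 * 0.258 * 1361.0 * 0.814
P = 13459.5620 W

13459.5620 W


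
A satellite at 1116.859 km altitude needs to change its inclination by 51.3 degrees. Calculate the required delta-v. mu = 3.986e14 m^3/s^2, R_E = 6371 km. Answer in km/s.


r = 7487.8590 km = 7.487859e+06 m
V = sqrt(mu/r) = 7296.0839 m/s
di = 51.3 deg = 0.8953539 rad
dV = 2*V*sin(di/2) = 2*7296.0839*sin(0.447677)
dV = 6316.5493 m/s = 6.3165 km/s

6.3165 km/s


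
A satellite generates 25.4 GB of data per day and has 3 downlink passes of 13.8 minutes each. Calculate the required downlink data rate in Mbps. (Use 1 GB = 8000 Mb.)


total contact time = 3 * 13.8 * 60 = 2484.0000 s
data = 25.4 GB = 203200.0000 Mb
rate = 203200.0000 / 2484.0000 = 81.8035 Mbps

81.8035 Mbps


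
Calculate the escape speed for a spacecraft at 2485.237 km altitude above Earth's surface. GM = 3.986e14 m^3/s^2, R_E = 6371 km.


r = 6371.0 + 2485.237 = 8856.2370 km = 8.856237e+06 m
v_esc = sqrt(2*mu/r) = sqrt(2*3.986e14 / 8.856237e+06)
v_esc = 9487.6582 m/s = 9.4877 km/s

9.4877 km/s


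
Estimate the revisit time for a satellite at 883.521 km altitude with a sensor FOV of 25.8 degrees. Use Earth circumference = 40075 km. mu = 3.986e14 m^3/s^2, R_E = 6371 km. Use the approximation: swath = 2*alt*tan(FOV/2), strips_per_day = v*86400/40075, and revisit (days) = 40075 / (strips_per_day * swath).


swath = 2*883.521*tan(0.2251475) = 404.7066 km
v = sqrt(mu/r) = 7412.4927 m/s = 7.4125 km/s
strips/day = v*86400/40075 = 7.4125*86400/40075 = 15.9810
coverage/day = strips * swath = 15.9810 * 404.7066 = 6467.6249 km
revisit = 40075 / 6467.6249 = 6.1962 days

6.1962 days


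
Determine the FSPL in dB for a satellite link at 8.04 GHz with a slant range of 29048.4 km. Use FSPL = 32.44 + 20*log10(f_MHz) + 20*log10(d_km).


f = 8.04 GHz = 8040.0000 MHz
d = 29048.4 km
FSPL = 32.44 + 20*log10(8040.0000) + 20*log10(29048.4)
FSPL = 32.44 + 78.1051 + 89.2624
FSPL = 199.8076 dB

199.8076 dB


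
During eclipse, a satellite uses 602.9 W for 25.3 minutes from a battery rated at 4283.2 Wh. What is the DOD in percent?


E_used = P * t / 60 = 602.9 * 25.3 / 60 = 254.2228 Wh
DOD = E_used / E_total * 100 = 254.2228 / 4283.2 * 100
DOD = 5.9353 %

5.9353 %


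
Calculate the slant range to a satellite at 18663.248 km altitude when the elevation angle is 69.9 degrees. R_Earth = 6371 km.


h = 18663.248 km, el = 69.9 deg
d = -R_E*sin(el) + sqrt((R_E*sin(el))^2 + 2*R_E*h + h^2)
d = -6371.0000*sin(1.2200) + sqrt((6371.0000*0.9390943)^2 + 2*6371.0000*18663.248 + 18663.248^2)
d = 18955.3515 km

18955.3515 km


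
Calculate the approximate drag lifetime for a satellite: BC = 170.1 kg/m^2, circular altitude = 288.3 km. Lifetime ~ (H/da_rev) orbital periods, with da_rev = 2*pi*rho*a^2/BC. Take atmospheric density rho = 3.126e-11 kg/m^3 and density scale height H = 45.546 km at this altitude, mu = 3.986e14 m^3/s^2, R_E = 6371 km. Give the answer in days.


a = R_E + alt = 6659.3000 km = 6.6593e+06 m
da_rev = 2*pi*rho*a^2/BC = 2*pi*3.126e-11*(6.6593e+06)^2/170.1 = 51.206099 m per revolution
N = H/da_rev = 45546.0000 m / 51.206099 m = 889.4644 revolutions
P = 2*pi*sqrt(a^3/mu) = 5408.2168 s
lifetime = N*P = 889.4644 * 5408.2168 = 4.8104161e+06 s = 55.6761 days

55.6761 days


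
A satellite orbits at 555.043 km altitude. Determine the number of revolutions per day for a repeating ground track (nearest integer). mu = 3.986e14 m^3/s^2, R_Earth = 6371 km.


r = 6.926043e+06 m
T = 2*pi*sqrt(r^3/mu) = 5736.3943 s = 95.6066 min
revs/day = 1440 / 95.6066 = 15.0617
Rounded: 15 revolutions per day

15 revolutions per day


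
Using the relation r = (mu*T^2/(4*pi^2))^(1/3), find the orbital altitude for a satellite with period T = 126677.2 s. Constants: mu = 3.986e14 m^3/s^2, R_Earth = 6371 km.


T = 126677.2 s
r = (mu*T^2/(4*pi^2))^(1/3) = (3.986e14 * 126677.2^2 / (4*pi^2))^(1/3)
r = 5.4516105e+07 m = 54516.1054 km
alt = r - R_E = 54516.1054 - 6371 = 48145.1054 km

48145.1054 km


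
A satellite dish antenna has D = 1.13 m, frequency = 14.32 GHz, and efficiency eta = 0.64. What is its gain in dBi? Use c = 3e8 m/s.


lambda = c/f = 3e8 / 1.432e+10 = 0.02094972 m
G = eta*(pi*D/lambda)^2 = 0.64*(pi*1.13/0.02094972)^2
G = 18377.2335 (linear)
G = 10*log10(18377.2335) = 42.6428 dBi

42.6428 dBi


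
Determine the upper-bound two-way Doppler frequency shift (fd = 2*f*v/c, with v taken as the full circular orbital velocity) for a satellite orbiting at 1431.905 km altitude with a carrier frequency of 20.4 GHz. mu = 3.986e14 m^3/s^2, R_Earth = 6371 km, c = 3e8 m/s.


r = 7.802905e+06 m
v = sqrt(mu/r) = 7147.2749 m/s (worst-case radial velocity)
f = 20.4 GHz = 2.04e+10 Hz
fd = 2*f*v/c = 2*2.04e+10*7147.2749/3.0e+08
fd = 972029.3889 Hz

972029.3889 Hz


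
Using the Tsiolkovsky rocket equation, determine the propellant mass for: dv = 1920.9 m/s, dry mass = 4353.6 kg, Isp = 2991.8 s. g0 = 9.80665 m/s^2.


ve = Isp * g0 = 2991.8 * 9.80665 = 29339.535470 m/s
mass ratio = exp(dv/ve) = exp(1920.9/29339.535470) = 1.06766218
m_prop = m_dry * (mr - 1) = 4353.6 * (1.06766218 - 1)
m_prop = 294.5741 kg

294.5741 kg


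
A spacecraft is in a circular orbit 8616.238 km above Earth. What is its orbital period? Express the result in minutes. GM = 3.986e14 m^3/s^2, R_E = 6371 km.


r = 14987.2380 km = 1.4987238e+07 m
T = 2*pi*sqrt(r^3/mu) = 2*pi*sqrt(3.366393e+21 / 3.986e14)
T = 18259.6995 s = 304.3283 min

304.3283 minutes


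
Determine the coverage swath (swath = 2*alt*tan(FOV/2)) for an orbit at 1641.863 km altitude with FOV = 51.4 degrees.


FOV = 51.4 deg = 0.8970992 rad
swath = 2 * alt * tan(FOV/2) = 2 * 1641.863 * tan(0.4485496)
swath = 2 * 1641.863 * 0.4812675
swath = 1580.3506 km

1580.3506 km


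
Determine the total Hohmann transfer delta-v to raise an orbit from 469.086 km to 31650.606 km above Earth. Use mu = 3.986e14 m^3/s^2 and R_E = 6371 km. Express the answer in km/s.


r1 = 6840.0860 km = 6.840086e+06 m
r2 = 38021.6060 km = 3.8021606e+07 m
dv1 = sqrt(mu/r1)*(sqrt(2*r2/(r1+r2)) - 1) = 2304.9669 m/s
dv2 = sqrt(mu/r2)*(1 - sqrt(2*r1/(r1+r2))) = 1449.8506 m/s
total dv = |dv1| + |dv2| = 2304.9669 + 1449.8506 = 3754.8175 m/s = 3.7548 km/s

3.7548 km/s


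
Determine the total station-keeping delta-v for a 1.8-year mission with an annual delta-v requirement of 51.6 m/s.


dV = rate * years = 51.6 * 1.8
dV = 92.8800 m/s

92.8800 m/s


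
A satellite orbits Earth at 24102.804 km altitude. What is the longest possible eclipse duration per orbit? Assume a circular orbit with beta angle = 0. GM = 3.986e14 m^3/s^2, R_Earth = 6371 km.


r = 30473.8040 km
T = 882.3685 min
Eclipse fraction = arcsin(R_E/r)/pi = arcsin(6371.0000/30473.8040)/pi
= arcsin(0.2090648)/pi = 0.06704196
Eclipse duration = 0.06704196 * 882.3685 = 59.1557 min

59.1557 minutes


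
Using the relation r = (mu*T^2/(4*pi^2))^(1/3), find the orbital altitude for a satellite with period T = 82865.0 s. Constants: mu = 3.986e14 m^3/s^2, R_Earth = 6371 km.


T = 82865.0 s
r = (mu*T^2/(4*pi^2))^(1/3) = (3.986e14 * 82865.0^2 / (4*pi^2))^(1/3)
r = 4.1080899e+07 m = 41080.8993 km
alt = r - R_E = 41080.8993 - 6371 = 34709.8993 km

34709.8993 km


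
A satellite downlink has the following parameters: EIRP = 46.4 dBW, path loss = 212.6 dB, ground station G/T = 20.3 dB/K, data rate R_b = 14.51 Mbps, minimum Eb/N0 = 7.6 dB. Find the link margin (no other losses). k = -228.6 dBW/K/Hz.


C/N0 = EIRP - FSPL + G/T - k = 46.4 - 212.6 + 20.3 - (-228.6)
C/N0 = 82.7000 dB-Hz
R_b = 14.51 Mbps = 1.451e+07 bps -> 10*log10(R_b) = 71.6167 dB-Hz
Eb/N0 = C/N0 - 10*log10(R_b) = 82.7000 - 71.6167 = 11.0833 dB
Margin = Eb/N0 - Eb/N0_req = 11.0833 - 7.6 = 3.4833 dB (link closes)

3.4833 dB


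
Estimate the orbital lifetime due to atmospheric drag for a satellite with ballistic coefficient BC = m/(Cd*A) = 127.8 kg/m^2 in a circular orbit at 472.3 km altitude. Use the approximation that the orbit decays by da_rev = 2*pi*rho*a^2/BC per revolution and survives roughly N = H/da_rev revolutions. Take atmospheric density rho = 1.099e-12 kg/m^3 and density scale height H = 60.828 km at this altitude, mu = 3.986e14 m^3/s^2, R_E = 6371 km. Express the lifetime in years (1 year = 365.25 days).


a = R_E + alt = 6843.3000 km = 6.8433e+06 m
da_rev = 2*pi*rho*a^2/BC = 2*pi*1.099e-12*(6.8433e+06)^2/127.8 = 2.530334 m per revolution
N = H/da_rev = 60828.0000 m / 2.530334 m = 24039.5134 revolutions
P = 2*pi*sqrt(a^3/mu) = 5633.9059 s
lifetime = N*P = 24039.5134 * 5633.9059 = 1.3543636e+08 s = 1567.5504 days
years = 1567.5504 / 365.25 = 4.2917 years

4.2917 years


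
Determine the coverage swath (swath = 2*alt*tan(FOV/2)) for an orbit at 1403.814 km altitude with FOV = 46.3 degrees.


FOV = 46.3 deg = 0.8080874 rad
swath = 2 * alt * tan(FOV/2) = 2 * 1403.814 * tan(0.4040437)
swath = 2 * 1403.814 * 0.427568
swath = 1200.4518 km

1200.4518 km


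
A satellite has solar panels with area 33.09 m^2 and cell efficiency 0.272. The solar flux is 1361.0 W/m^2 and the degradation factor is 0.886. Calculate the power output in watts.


P = area * eta * S * degradation
P = 33.09 * 0.272 * 1361.0 * 0.886
P = 10853.1928 W

10853.1928 W


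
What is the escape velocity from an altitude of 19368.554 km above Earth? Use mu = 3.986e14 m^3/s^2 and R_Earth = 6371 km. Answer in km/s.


r = 6371.0 + 19368.554 = 25739.5540 km = 2.5739554e+07 m
v_esc = sqrt(2*mu/r) = sqrt(2*3.986e14 / 2.5739554e+07)
v_esc = 5565.2302 m/s = 5.5652 km/s

5.5652 km/s


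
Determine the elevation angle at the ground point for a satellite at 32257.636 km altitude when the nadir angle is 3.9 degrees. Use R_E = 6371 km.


r = R_E + alt = 38628.6360 km
Law of sines in the satellite / Earth-center / ground-point triangle:
  sin(nadir)/R_E = sin(90 + el)/r  =>  cos(el) = (r/R_E)*sin(nadir)
cos(el) = (38628.6360 / 6371.0000) * sin(3.9 deg) = 0.4123902
el = arccos(0.4123902) = 65.6449 deg
(Earth-central angle = 90 - nadir - el = 20.4551 deg)

65.6449 degrees


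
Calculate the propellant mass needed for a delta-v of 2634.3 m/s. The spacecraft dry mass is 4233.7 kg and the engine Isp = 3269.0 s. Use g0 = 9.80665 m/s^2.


ve = Isp * g0 = 3269.0 * 9.80665 = 32057.938850 m/s
mass ratio = exp(dv/ve) = exp(2634.3/32057.938850) = 1.08564371
m_prop = m_dry * (mr - 1) = 4233.7 * (1.08564371 - 1)
m_prop = 362.5898 kg

362.5898 kg


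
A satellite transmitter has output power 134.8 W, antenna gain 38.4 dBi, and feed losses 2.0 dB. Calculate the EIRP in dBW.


Pt = 134.8 W = 21.2969 dBW
EIRP = Pt_dBW + Gt - losses = 21.2969 + 38.4 - 2.0 = 57.6969 dBW

57.6969 dBW


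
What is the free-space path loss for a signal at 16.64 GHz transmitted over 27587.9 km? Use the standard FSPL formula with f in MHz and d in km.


f = 16.64 GHz = 16640.0000 MHz
d = 27587.9 km
FSPL = 32.44 + 20*log10(16640.0000) + 20*log10(27587.9)
FSPL = 32.44 + 84.4231 + 88.8144
FSPL = 205.6774 dB

205.6774 dB


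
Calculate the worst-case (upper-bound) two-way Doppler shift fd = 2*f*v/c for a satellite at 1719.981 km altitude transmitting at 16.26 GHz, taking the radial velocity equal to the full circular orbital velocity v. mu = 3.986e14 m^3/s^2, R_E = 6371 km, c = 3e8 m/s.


r = 8.090981e+06 m
v = sqrt(mu/r) = 7018.8839 m/s (worst-case radial velocity)
f = 16.26 GHz = 1.626e+10 Hz
fd = 2*f*v/c = 2*1.626e+10*7018.8839/3.0e+08
fd = 760847.0108 Hz

760847.0108 Hz


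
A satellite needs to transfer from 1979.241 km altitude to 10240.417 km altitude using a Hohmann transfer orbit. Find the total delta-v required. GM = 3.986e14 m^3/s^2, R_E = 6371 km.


r1 = 8350.2410 km = 8.350241e+06 m
r2 = 16611.4170 km = 1.6611417e+07 m
dv1 = sqrt(mu/r1)*(sqrt(2*r2/(r1+r2)) - 1) = 1061.7161 m/s
dv2 = sqrt(mu/r2)*(1 - sqrt(2*r1/(r1+r2))) = 891.7669 m/s
total dv = |dv1| + |dv2| = 1061.7161 + 891.7669 = 1953.4830 m/s = 1.9535 km/s

1.9535 km/s


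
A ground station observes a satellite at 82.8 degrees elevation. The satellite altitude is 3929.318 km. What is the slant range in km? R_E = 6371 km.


h = 3929.318 km, el = 82.8 deg
d = -R_E*sin(el) + sqrt((R_E*sin(el))^2 + 2*R_E*h + h^2)
d = -6371.0000*sin(1.4451) + sqrt((6371.0000*0.9921147)^2 + 2*6371.0000*3929.318 + 3929.318^2)
d = 3948.5581 km

3948.5581 km


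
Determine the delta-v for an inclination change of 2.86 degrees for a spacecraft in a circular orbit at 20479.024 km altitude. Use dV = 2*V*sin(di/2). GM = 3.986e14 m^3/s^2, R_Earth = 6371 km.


r = 26850.0240 km = 2.6850024e+07 m
V = sqrt(mu/r) = 3852.9760 m/s
di = 2.86 deg = 0.04991642 rad
dV = 2*V*sin(di/2) = 2*3852.9760*sin(0.02495821)
dV = 192.3068 m/s = 0.1923068 km/s

0.1923 km/s


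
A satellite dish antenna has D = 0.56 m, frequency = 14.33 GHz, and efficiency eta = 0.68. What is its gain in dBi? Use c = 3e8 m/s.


lambda = c/f = 3e8 / 1.433e+10 = 0.0209351 m
G = eta*(pi*D/lambda)^2 = 0.68*(pi*0.56/0.0209351)^2
G = 4802.1374 (linear)
G = 10*log10(4802.1374) = 36.8143 dBi

36.8143 dBi


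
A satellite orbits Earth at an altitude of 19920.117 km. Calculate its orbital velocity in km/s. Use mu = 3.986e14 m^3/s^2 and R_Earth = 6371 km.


r = R_E + alt = 6371.0 + 19920.117 = 26291.1170 km = 2.6291117e+07 m
v = sqrt(mu/r) = sqrt(3.986e14 / 2.6291117e+07) = 3893.7147 m/s = 3.8937 km/s

3.8937 km/s


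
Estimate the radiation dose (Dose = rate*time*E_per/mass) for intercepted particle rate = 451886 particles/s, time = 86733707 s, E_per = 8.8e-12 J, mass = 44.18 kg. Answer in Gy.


Total energy deposited = rate * time * E_per
  = 451886 * 86733707 * 8.8e-12 = 344.9050 J
Dose = E_total / mass = 344.9050 / 44.18
Dose = 7.8068 Gy

7.8068 Gy


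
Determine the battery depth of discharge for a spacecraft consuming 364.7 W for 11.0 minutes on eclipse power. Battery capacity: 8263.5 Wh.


E_used = P * t / 60 = 364.7 * 11.0 / 60 = 66.8617 Wh
DOD = E_used / E_total * 100 = 66.8617 / 8263.5 * 100
DOD = 0.8091204 %

0.8091 %


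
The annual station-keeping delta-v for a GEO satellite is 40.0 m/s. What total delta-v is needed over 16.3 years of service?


dV = rate * years = 40.0 * 16.3
dV = 652.0000 m/s

652.0000 m/s


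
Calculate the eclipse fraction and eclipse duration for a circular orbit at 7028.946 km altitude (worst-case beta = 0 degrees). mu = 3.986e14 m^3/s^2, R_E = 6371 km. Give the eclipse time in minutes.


r = 13399.9460 km
T = 257.2850 min
Eclipse fraction = arcsin(R_E/r)/pi = arcsin(6371.0000/13399.9460)/pi
= arcsin(0.4754497)/pi = 0.1577146
Eclipse duration = 0.1577146 * 257.2850 = 40.5776 min

40.5776 minutes


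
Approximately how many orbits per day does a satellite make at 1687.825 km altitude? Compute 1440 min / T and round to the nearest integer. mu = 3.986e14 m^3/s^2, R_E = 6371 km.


r = 8.058825e+06 m
T = 2*pi*sqrt(r^3/mu) = 7199.7731 s = 119.9962 min
revs/day = 1440 / 119.9962 = 12.0004
Rounded: 12 revolutions per day

12 revolutions per day


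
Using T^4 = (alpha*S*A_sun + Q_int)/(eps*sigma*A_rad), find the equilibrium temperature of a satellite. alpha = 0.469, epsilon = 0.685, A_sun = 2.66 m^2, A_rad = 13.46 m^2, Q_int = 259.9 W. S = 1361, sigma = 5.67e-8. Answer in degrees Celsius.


Numerator = alpha*S*A_sun + Q_int = 0.469*1361*2.66 + 259.9 = 1957.8019 W
Denominator = eps*sigma*A_rad = 0.685*5.67e-8*13.46 = 5.2277967e-07 W/K^4
T^4 = 3.7449848e+09 K^4
T = 247.3788 K = -25.7712 C

-25.7712 degrees Celsius


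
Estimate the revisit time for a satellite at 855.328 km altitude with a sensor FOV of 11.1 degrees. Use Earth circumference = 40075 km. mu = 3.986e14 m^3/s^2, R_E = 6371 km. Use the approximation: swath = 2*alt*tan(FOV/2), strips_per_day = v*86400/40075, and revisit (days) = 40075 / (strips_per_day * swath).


swath = 2*855.328*tan(0.09686577) = 166.2242 km
v = sqrt(mu/r) = 7426.9382 m/s = 7.4269 km/s
strips/day = v*86400/40075 = 7.4269*86400/40075 = 16.0122
coverage/day = strips * swath = 16.0122 * 166.2242 = 2661.6097 km
revisit = 40075 / 2661.6097 = 15.0567 days

15.0567 days


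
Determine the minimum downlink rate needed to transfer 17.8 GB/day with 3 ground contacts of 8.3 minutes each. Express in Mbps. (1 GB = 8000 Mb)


total contact time = 3 * 8.3 * 60 = 1494.0000 s
data = 17.8 GB = 142400.0000 Mb
rate = 142400.0000 / 1494.0000 = 95.3146 Mbps

95.3146 Mbps


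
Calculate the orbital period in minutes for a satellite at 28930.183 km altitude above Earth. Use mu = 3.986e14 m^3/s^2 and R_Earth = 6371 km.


r = 35301.1830 km = 3.5301183e+07 m
T = 2*pi*sqrt(r^3/mu) = 2*pi*sqrt(4.39914e+22 / 3.986e14)
T = 66007.7775 s = 1100.1296 min

1100.1296 minutes


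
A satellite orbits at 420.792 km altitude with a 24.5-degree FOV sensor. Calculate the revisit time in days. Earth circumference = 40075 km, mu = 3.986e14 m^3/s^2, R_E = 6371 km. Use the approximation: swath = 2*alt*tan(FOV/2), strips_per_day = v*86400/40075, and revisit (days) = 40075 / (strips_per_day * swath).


swath = 2*420.792*tan(0.2138028) = 182.7258 km
v = sqrt(mu/r) = 7660.8412 m/s = 7.6608 km/s
strips/day = v*86400/40075 = 7.6608*86400/40075 = 16.5164
coverage/day = strips * swath = 16.5164 * 182.7258 = 3017.9813 km
revisit = 40075 / 3017.9813 = 13.2787 days

13.2787 days


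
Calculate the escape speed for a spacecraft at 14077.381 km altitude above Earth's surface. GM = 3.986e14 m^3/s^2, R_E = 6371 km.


r = 6371.0 + 14077.381 = 20448.3810 km = 2.0448381e+07 m
v_esc = sqrt(2*mu/r) = sqrt(2*3.986e14 / 2.0448381e+07)
v_esc = 6243.8747 m/s = 6.2439 km/s

6.2439 km/s


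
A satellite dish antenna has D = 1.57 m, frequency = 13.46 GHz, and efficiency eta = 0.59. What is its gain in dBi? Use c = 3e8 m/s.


lambda = c/f = 3e8 / 1.346e+10 = 0.02228826 m
G = eta*(pi*D/lambda)^2 = 0.59*(pi*1.57/0.02228826)^2
G = 28893.4015 (linear)
G = 10*log10(28893.4015) = 44.6080 dBi

44.6080 dBi
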